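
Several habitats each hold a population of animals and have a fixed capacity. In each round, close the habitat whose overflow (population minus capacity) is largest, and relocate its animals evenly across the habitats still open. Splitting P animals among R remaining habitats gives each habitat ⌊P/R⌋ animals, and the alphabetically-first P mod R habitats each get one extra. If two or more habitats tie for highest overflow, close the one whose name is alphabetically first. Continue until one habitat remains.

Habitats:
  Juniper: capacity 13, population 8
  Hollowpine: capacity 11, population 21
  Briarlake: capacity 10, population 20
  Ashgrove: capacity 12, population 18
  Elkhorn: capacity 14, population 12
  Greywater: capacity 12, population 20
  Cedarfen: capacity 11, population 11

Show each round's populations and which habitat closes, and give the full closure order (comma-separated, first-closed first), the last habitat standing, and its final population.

Closure order: Briarlake, Hollowpine, Greywater, Ashgrove, Cedarfen, Elkhorn
Last habitat: Juniper with 110 animals

Round 1: Ashgrove=18 Briarlake=20 Cedarfen=11 Elkhorn=12 Greywater=20 Hollowpine=21 Juniper=8 → close Briarlake (overflow 10)
  20÷6 = 3 each, +1 to first 2
Round 2: Ashgrove=22 Cedarfen=15 Elkhorn=15 Greywater=23 Hollowpine=24 Juniper=11 → close Hollowpine (overflow 13)
  24÷5 = 4 each, +1 to first 4
Round 3: Ashgrove=27 Cedarfen=20 Elkhorn=20 Greywater=28 Juniper=15 → close Greywater (overflow 16)
  28÷4 = 7 each, +1 to first 0
Round 4: Ashgrove=34 Cedarfen=27 Elkhorn=27 Juniper=22 → close Ashgrove (overflow 22)
  34÷3 = 11 each, +1 to first 1
Round 5: Cedarfen=39 Elkhorn=38 Juniper=33 → close Cedarfen (overflow 28)
  39÷2 = 19 each, +1 to first 1
Round 6: Elkhorn=58 Juniper=52 → close Elkhorn (overflow 44)
  58÷1 = 58 each, +1 to first 0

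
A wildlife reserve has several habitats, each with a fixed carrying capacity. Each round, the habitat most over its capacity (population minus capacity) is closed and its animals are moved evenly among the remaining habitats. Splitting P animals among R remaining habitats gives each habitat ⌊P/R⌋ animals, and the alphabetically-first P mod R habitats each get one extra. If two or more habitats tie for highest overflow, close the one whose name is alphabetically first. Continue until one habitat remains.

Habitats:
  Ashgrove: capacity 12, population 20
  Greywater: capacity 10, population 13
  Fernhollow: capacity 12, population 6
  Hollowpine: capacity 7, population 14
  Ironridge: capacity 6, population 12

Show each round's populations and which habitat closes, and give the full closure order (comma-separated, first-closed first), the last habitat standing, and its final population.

Closure order: Ashgrove, Hollowpine, Ironridge, Greywater
Last habitat: Fernhollow with 65 animals

Round 1: Ashgrove=20 Fernhollow=6 Greywater=13 Hollowpine=14 Ironridge=12 → close Ashgrove (overflow 8)
  20÷4 = 5 each, +1 to first 0
Round 2: Fernhollow=11 Greywater=18 Hollowpine=19 Ironridge=17 → close Hollowpine (overflow 12)
  19÷3 = 6 each, +1 to first 1
Round 3: Fernhollow=18 Greywater=24 Ironridge=23 → close Ironridge (overflow 17)
  23÷2 = 11 each, +1 to first 1
Round 4: Fernhollow=30 Greywater=35 → close Greywater (overflow 25)
  35÷1 = 35 each, +1 to first 0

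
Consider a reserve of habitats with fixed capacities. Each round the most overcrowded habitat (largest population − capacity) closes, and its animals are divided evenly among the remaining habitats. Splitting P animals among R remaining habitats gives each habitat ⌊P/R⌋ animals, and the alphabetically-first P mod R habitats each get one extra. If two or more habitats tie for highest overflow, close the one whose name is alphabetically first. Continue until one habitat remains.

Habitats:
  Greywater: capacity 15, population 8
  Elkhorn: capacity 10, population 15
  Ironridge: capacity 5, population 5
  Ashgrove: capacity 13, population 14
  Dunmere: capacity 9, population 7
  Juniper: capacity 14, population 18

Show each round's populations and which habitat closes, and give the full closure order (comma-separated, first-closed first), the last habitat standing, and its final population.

Closure order: Elkhorn, Juniper, Ashgrove, Ironridge, Dunmere
Last habitat: Greywater with 67 animals

Round 1: Ashgrove=14 Dunmere=7 Elkhorn=15 Greywater=8 Ironridge=5 Juniper=18 → close Elkhorn (overflow 5)
  15÷5 = 3 each, +1 to first 0
Round 2: Ashgrove=17 Dunmere=10 Greywater=11 Ironridge=8 Juniper=21 → close Juniper (overflow 7)
  21÷4 = 5 each, +1 to first 1
Round 3: Ashgrove=23 Dunmere=15 Greywater=16 Ironridge=13 → close Ashgrove (overflow 10)
  23÷3 = 7 each, +1 to first 2
Round 4: Dunmere=23 Greywater=24 Ironridge=20 → close Ironridge (overflow 15)
  20÷2 = 10 each, +1 to first 0
Round 5: Dunmere=33 Greywater=34 → close Dunmere (overflow 24)
  33÷1 = 33 each, +1 to first 0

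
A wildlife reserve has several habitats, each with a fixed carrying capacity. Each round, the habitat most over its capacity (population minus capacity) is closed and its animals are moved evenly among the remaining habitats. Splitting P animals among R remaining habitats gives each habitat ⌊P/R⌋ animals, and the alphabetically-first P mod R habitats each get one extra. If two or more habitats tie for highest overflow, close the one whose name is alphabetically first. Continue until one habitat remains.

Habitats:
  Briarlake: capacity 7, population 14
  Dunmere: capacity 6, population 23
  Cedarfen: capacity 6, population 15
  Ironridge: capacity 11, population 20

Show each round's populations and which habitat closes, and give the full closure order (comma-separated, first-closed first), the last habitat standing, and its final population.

Closure order: Dunmere, Cedarfen, Briarlake
Last habitat: Ironridge with 72 animals

Round 1: Briarlake=14 Cedarfen=15 Dunmere=23 Ironridge=20 → close Dunmere (overflow 17)
  23÷3 = 7 each, +1 to first 2
Round 2: Briarlake=22 Cedarfen=23 Ironridge=27 → close Cedarfen (overflow 17)
  23÷2 = 11 each, +1 to first 1
Round 3: Briarlake=34 Ironridge=38 → close Briarlake (overflow 27)
  34÷1 = 34 each, +1 to first 0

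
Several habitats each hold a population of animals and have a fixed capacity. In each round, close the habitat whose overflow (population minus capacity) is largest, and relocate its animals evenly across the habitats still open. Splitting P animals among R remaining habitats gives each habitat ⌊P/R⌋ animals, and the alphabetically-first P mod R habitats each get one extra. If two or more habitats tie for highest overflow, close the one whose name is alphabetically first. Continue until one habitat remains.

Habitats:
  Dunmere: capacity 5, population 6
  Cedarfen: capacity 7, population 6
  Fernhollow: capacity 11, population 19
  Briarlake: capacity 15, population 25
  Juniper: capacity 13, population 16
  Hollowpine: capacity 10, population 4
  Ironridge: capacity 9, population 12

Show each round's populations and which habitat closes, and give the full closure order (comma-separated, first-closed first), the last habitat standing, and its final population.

Round 1: Briarlake=25 Cedarfen=6 Dunmere=6 Fernhollow=19 Hollowpine=4 Ironridge=12 Juniper=16 → close Briarlake (overflow 10)
  25÷6 = 4 each, +1 to first 1
Round 2: Cedarfen=11 Dunmere=10 Fernhollow=23 Hollowpine=8 Ironridge=16 Juniper=20 → close Fernhollow (overflow 12)
  23÷5 = 4 each, +1 to first 3
Round 3: Cedarfen=16 Dunmere=15 Hollowpine=13 Ironridge=20 Juniper=24 → close Ironridge (overflow 11)
  20÷4 = 5 each, +1 to first 0
Round 4: Cedarfen=21 Dunmere=20 Hollowpine=18 Juniper=29 → close Juniper (overflow 16)
  29÷3 = 9 each, +1 to first 2
Round 5: Cedarfen=31 Dunmere=30 Hollowpine=27 → close Dunmere (overflow 25)
  30÷2 = 15 each, +1 to first 0
Round 6: Cedarfen=46 Hollowpine=42 → close Cedarfen (overflow 39)
  46÷1 = 46 each, +1 to first 0

Closure order: Briarlake, Fernhollow, Ironridge, Juniper, Dunmere, Cedarfen
Last habitat: Hollowpine with 88 animals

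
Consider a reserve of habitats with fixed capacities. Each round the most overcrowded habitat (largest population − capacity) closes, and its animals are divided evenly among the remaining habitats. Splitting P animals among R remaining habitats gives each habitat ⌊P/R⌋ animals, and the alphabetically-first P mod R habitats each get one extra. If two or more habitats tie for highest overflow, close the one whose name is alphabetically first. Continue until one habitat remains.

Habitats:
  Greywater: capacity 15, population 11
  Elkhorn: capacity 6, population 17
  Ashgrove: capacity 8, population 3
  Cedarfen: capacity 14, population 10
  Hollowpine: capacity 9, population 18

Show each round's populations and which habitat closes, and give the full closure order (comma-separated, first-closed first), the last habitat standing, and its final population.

Round 1: Ashgrove=3 Cedarfen=10 Elkhorn=17 Greywater=11 Hollowpine=18 → close Elkhorn (overflow 11)
  17÷4 = 4 each, +1 to first 1
Round 2: Ashgrove=8 Cedarfen=14 Greywater=15 Hollowpine=22 → close Hollowpine (overflow 13)
  22÷3 = 7 each, +1 to first 1
Round 3: Ashgrove=16 Cedarfen=21 Greywater=22 → close Ashgrove (overflow 8)
  16÷2 = 8 each, +1 to first 0
Round 4: Cedarfen=29 Greywater=30 → close Cedarfen (overflow 15)
  29÷1 = 29 each, +1 to first 0

Closure order: Elkhorn, Hollowpine, Ashgrove, Cedarfen
Last habitat: Greywater with 59 animals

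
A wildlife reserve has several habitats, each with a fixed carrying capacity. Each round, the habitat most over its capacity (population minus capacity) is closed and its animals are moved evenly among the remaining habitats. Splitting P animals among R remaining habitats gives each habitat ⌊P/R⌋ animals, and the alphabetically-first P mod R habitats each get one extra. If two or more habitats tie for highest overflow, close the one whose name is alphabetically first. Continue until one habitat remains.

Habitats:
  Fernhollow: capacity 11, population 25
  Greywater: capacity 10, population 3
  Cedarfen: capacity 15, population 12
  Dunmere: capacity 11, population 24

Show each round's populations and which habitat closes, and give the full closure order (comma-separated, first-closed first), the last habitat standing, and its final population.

Round 1: Cedarfen=12 Dunmere=24 Fernhollow=25 Greywater=3 → close Fernhollow (overflow 14)
  25÷3 = 8 each, +1 to first 1
Round 2: Cedarfen=21 Dunmere=32 Greywater=11 → close Dunmere (overflow 21)
  32÷2 = 16 each, +1 to first 0
Round 3: Cedarfen=37 Greywater=27 → close Cedarfen (overflow 22)
  37÷1 = 37 each, +1 to first 0

Closure order: Fernhollow, Dunmere, Cedarfen
Last habitat: Greywater with 64 animals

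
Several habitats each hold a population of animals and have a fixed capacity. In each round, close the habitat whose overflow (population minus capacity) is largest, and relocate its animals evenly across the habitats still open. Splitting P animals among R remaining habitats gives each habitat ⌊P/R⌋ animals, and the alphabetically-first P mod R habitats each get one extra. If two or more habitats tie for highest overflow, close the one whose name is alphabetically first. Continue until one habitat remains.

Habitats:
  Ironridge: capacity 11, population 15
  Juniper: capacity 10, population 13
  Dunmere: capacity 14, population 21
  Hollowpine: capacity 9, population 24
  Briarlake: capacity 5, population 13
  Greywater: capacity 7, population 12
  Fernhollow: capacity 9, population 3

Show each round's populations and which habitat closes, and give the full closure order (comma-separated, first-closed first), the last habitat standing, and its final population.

Closure order: Hollowpine, Briarlake, Dunmere, Greywater, Ironridge, Juniper
Last habitat: Fernhollow with 101 animals

Round 1: Briarlake=13 Dunmere=21 Fernhollow=3 Greywater=12 Hollowpine=24 Ironridge=15 Juniper=13 → close Hollowpine (overflow 15)
  24÷6 = 4 each, +1 to first 0
Round 2: Briarlake=17 Dunmere=25 Fernhollow=7 Greywater=16 Ironridge=19 Juniper=17 → close Briarlake (overflow 12)
  17÷5 = 3 each, +1 to first 2
Round 3: Dunmere=29 Fernhollow=11 Greywater=19 Ironridge=22 Juniper=20 → close Dunmere (overflow 15)
  29÷4 = 7 each, +1 to first 1
Round 4: Fernhollow=19 Greywater=26 Ironridge=29 Juniper=27 → close Greywater (overflow 19)
  26÷3 = 8 each, +1 to first 2
Round 5: Fernhollow=28 Ironridge=38 Juniper=35 → close Ironridge (overflow 27)
  38÷2 = 19 each, +1 to first 0
Round 6: Fernhollow=47 Juniper=54 → close Juniper (overflow 44)
  54÷1 = 54 each, +1 to first 0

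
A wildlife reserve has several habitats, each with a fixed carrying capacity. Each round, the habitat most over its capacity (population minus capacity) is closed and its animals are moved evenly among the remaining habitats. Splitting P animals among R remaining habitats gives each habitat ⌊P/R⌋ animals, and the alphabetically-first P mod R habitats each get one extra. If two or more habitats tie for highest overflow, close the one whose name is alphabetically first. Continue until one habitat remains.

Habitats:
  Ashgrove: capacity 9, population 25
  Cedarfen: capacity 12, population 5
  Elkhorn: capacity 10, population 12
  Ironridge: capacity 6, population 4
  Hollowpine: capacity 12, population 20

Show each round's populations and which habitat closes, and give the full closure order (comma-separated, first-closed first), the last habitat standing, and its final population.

Round 1: Ashgrove=25 Cedarfen=5 Elkhorn=12 Hollowpine=20 Ironridge=4 → close Ashgrove (overflow 16)
  25÷4 = 6 each, +1 to first 1
Round 2: Cedarfen=12 Elkhorn=18 Hollowpine=26 Ironridge=10 → close Hollowpine (overflow 14)
  26÷3 = 8 each, +1 to first 2
Round 3: Cedarfen=21 Elkhorn=27 Ironridge=18 → close Elkhorn (overflow 17)
  27÷2 = 13 each, +1 to first 1
Round 4: Cedarfen=35 Ironridge=31 → close Ironridge (overflow 25)
  31÷1 = 31 each, +1 to first 0

Closure order: Ashgrove, Hollowpine, Elkhorn, Ironridge
Last habitat: Cedarfen with 66 animals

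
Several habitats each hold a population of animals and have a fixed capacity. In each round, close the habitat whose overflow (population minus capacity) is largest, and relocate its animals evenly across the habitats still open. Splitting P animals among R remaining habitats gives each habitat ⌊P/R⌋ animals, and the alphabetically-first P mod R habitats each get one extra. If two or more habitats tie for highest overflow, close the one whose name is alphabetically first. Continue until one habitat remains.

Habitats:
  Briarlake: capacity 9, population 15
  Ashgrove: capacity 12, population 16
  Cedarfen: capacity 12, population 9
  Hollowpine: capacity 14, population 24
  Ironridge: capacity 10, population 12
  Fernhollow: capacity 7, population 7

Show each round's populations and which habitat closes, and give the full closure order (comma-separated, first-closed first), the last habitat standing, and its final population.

Round 1: Ashgrove=16 Briarlake=15 Cedarfen=9 Fernhollow=7 Hollowpine=24 Ironridge=12 → close Hollowpine (overflow 10)
  24÷5 = 4 each, +1 to first 4
Round 2: Ashgrove=21 Briarlake=20 Cedarfen=14 Fernhollow=12 Ironridge=16 → close Briarlake (overflow 11)
  20÷4 = 5 each, +1 to first 0
Round 3: Ashgrove=26 Cedarfen=19 Fernhollow=17 Ironridge=21 → close Ashgrove (overflow 14)
  26÷3 = 8 each, +1 to first 2
Round 4: Cedarfen=28 Fernhollow=26 Ironridge=29 → close Fernhollow (overflow 19)
  26÷2 = 13 each, +1 to first 0
Round 5: Cedarfen=41 Ironridge=42 → close Ironridge (overflow 32)
  42÷1 = 42 each, +1 to first 0

Closure order: Hollowpine, Briarlake, Ashgrove, Fernhollow, Ironridge
Last habitat: Cedarfen with 83 animals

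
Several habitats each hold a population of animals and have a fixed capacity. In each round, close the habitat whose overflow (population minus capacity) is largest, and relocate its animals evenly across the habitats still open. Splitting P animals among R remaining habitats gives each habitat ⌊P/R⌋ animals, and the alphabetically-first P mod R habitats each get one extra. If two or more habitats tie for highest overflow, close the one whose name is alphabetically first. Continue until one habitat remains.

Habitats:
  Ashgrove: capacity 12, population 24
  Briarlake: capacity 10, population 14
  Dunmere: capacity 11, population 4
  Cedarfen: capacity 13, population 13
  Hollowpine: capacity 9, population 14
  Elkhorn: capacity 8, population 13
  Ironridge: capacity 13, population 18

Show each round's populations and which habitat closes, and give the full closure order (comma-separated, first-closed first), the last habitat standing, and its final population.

Round 1: Ashgrove=24 Briarlake=14 Cedarfen=13 Dunmere=4 Elkhorn=13 Hollowpine=14 Ironridge=18 → close Ashgrove (overflow 12)
  24÷6 = 4 each, +1 to first 0
Round 2: Briarlake=18 Cedarfen=17 Dunmere=8 Elkhorn=17 Hollowpine=18 Ironridge=22 → close Elkhorn (overflow 9)
  17÷5 = 3 each, +1 to first 2
Round 3: Briarlake=22 Cedarfen=21 Dunmere=11 Hollowpine=21 Ironridge=25 → close Briarlake (overflow 12)
  22÷4 = 5 each, +1 to first 2
Round 4: Cedarfen=27 Dunmere=17 Hollowpine=26 Ironridge=30 → close Hollowpine (overflow 17)
  26÷3 = 8 each, +1 to first 2
Round 5: Cedarfen=36 Dunmere=26 Ironridge=38 → close Ironridge (overflow 25)
  38÷2 = 19 each, +1 to first 0
Round 6: Cedarfen=55 Dunmere=45 → close Cedarfen (overflow 42)
  55÷1 = 55 each, +1 to first 0

Closure order: Ashgrove, Elkhorn, Briarlake, Hollowpine, Ironridge, Cedarfen
Last habitat: Dunmere with 100 animals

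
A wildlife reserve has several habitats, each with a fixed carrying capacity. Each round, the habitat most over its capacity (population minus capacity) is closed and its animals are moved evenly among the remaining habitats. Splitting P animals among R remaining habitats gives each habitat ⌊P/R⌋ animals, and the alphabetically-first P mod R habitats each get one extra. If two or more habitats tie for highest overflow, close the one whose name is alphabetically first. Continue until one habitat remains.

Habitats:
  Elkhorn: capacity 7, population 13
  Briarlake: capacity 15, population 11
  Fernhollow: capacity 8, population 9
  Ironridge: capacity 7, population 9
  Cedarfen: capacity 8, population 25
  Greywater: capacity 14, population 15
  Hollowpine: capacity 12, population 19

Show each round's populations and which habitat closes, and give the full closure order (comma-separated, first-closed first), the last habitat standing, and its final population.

Round 1: Briarlake=11 Cedarfen=25 Elkhorn=13 Fernhollow=9 Greywater=15 Hollowpine=19 Ironridge=9 → close Cedarfen (overflow 17)
  25÷6 = 4 each, +1 to first 1
Round 2: Briarlake=16 Elkhorn=17 Fernhollow=13 Greywater=19 Hollowpine=23 Ironridge=13 → close Hollowpine (overflow 11)
  23÷5 = 4 each, +1 to first 3
Round 3: Briarlake=21 Elkhorn=22 Fernhollow=18 Greywater=23 Ironridge=17 → close Elkhorn (overflow 15)
  22÷4 = 5 each, +1 to first 2
Round 4: Briarlake=27 Fernhollow=24 Greywater=28 Ironridge=22 → close Fernhollow (overflow 16)
  24÷3 = 8 each, +1 to first 0
Round 5: Briarlake=35 Greywater=36 Ironridge=30 → close Ironridge (overflow 23)
  30÷2 = 15 each, +1 to first 0
Round 6: Briarlake=50 Greywater=51 → close Greywater (overflow 37)
  51÷1 = 51 each, +1 to first 0

Closure order: Cedarfen, Hollowpine, Elkhorn, Fernhollow, Ironridge, Greywater
Last habitat: Briarlake with 101 animals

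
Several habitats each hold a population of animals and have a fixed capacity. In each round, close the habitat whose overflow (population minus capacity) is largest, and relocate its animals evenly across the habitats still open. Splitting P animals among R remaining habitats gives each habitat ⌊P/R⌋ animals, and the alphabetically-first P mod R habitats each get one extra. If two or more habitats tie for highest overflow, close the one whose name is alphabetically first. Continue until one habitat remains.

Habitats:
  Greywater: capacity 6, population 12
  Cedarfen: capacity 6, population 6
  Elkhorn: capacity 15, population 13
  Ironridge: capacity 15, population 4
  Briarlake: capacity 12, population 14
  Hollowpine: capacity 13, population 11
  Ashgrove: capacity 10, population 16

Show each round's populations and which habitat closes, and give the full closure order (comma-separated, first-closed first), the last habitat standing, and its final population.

Round 1: Ashgrove=16 Briarlake=14 Cedarfen=6 Elkhorn=13 Greywater=12 Hollowpine=11 Ironridge=4 → close Ashgrove (overflow 6)
  16÷6 = 2 each, +1 to first 4
Round 2: Briarlake=17 Cedarfen=9 Elkhorn=16 Greywater=15 Hollowpine=13 Ironridge=6 → close Greywater (overflow 9)
  15÷5 = 3 each, +1 to first 0
Round 3: Briarlake=20 Cedarfen=12 Elkhorn=19 Hollowpine=16 Ironridge=9 → close Briarlake (overflow 8)
  20÷4 = 5 each, +1 to first 0
Round 4: Cedarfen=17 Elkhorn=24 Hollowpine=21 Ironridge=14 → close Cedarfen (overflow 11)
  17÷3 = 5 each, +1 to first 2
Round 5: Elkhorn=30 Hollowpine=27 Ironridge=19 → close Elkhorn (overflow 15)
  30÷2 = 15 each, +1 to first 0
Round 6: Hollowpine=42 Ironridge=34 → close Hollowpine (overflow 29)
  42÷1 = 42 each, +1 to first 0

Closure order: Ashgrove, Greywater, Briarlake, Cedarfen, Elkhorn, Hollowpine
Last habitat: Ironridge with 76 animals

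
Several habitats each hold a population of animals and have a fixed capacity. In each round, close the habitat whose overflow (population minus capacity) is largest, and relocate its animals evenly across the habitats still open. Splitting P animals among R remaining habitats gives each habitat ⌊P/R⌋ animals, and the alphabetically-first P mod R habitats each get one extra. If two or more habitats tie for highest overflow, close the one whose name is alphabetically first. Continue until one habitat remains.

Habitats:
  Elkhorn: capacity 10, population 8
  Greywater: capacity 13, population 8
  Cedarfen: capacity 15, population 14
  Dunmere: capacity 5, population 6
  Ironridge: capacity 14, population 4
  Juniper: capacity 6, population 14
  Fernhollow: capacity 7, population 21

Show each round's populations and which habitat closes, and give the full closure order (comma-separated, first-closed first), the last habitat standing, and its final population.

Closure order: Fernhollow, Juniper, Dunmere, Cedarfen, Elkhorn, Greywater
Last habitat: Ironridge with 75 animals

Round 1: Cedarfen=14 Dunmere=6 Elkhorn=8 Fernhollow=21 Greywater=8 Ironridge=4 Juniper=14 → close Fernhollow (overflow 14)
  21÷6 = 3 each, +1 to first 3
Round 2: Cedarfen=18 Dunmere=10 Elkhorn=12 Greywater=11 Ironridge=7 Juniper=17 → close Juniper (overflow 11)
  17÷5 = 3 each, +1 to first 2
Round 3: Cedarfen=22 Dunmere=14 Elkhorn=15 Greywater=14 Ironridge=10 → close Dunmere (overflow 9)
  14÷4 = 3 each, +1 to first 2
Round 4: Cedarfen=26 Elkhorn=19 Greywater=17 Ironridge=13 → close Cedarfen (overflow 11)
  26÷3 = 8 each, +1 to first 2
Round 5: Elkhorn=28 Greywater=26 Ironridge=21 → close Elkhorn (overflow 18)
  28÷2 = 14 each, +1 to first 0
Round 6: Greywater=40 Ironridge=35 → close Greywater (overflow 27)
  40÷1 = 40 each, +1 to first 0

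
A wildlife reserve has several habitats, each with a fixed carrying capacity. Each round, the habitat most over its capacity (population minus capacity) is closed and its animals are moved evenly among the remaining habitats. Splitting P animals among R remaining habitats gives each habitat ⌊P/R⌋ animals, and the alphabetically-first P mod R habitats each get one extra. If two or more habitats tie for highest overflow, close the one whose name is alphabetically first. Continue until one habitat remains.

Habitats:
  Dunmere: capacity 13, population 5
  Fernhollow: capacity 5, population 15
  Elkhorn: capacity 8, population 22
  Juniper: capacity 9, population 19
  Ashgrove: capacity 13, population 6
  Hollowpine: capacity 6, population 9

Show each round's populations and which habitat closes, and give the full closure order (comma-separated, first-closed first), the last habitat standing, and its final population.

Round 1: Ashgrove=6 Dunmere=5 Elkhorn=22 Fernhollow=15 Hollowpine=9 Juniper=19 → close Elkhorn (overflow 14)
  22÷5 = 4 each, +1 to first 2
Round 2: Ashgrove=11 Dunmere=10 Fernhollow=19 Hollowpine=13 Juniper=23 → close Fernhollow (overflow 14)
  19÷4 = 4 each, +1 to first 3
Round 3: Ashgrove=16 Dunmere=15 Hollowpine=18 Juniper=27 → close Juniper (overflow 18)
  27÷3 = 9 each, +1 to first 0
Round 4: Ashgrove=25 Dunmere=24 Hollowpine=27 → close Hollowpine (overflow 21)
  27÷2 = 13 each, +1 to first 1
Round 5: Ashgrove=39 Dunmere=37 → close Ashgrove (overflow 26)
  39÷1 = 39 each, +1 to first 0

Closure order: Elkhorn, Fernhollow, Juniper, Hollowpine, Ashgrove
Last habitat: Dunmere with 76 animals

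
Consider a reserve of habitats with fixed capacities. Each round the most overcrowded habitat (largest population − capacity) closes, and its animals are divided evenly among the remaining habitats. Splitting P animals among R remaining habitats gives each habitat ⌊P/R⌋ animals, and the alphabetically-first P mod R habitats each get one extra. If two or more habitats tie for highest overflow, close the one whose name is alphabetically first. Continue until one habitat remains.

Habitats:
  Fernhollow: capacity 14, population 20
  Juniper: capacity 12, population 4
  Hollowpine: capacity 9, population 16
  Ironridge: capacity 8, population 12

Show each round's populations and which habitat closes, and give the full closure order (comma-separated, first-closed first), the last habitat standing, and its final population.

Round 1: Fernhollow=20 Hollowpine=16 Ironridge=12 Juniper=4 → close Hollowpine (overflow 7)
  16÷3 = 5 each, +1 to first 1
Round 2: Fernhollow=26 Ironridge=17 Juniper=9 → close Fernhollow (overflow 12)
  26÷2 = 13 each, +1 to first 0
Round 3: Ironridge=30 Juniper=22 → close Ironridge (overflow 22)
  30÷1 = 30 each, +1 to first 0

Closure order: Hollowpine, Fernhollow, Ironridge
Last habitat: Juniper with 52 animals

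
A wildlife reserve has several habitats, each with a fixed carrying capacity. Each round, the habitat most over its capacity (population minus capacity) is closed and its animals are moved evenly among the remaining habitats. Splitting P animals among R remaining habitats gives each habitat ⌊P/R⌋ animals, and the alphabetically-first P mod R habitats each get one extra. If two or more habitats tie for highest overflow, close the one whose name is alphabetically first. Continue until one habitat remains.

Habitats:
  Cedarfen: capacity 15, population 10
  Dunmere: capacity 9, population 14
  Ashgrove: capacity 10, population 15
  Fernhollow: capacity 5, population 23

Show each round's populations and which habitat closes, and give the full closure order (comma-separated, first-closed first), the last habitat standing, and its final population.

Closure order: Fernhollow, Ashgrove, Dunmere
Last habitat: Cedarfen with 62 animals

Round 1: Ashgrove=15 Cedarfen=10 Dunmere=14 Fernhollow=23 → close Fernhollow (overflow 18)
  23÷3 = 7 each, +1 to first 2
Round 2: Ashgrove=23 Cedarfen=18 Dunmere=21 → close Ashgrove (overflow 13)
  23÷2 = 11 each, +1 to first 1
Round 3: Cedarfen=30 Dunmere=32 → close Dunmere (overflow 23)
  32÷1 = 32 each, +1 to first 0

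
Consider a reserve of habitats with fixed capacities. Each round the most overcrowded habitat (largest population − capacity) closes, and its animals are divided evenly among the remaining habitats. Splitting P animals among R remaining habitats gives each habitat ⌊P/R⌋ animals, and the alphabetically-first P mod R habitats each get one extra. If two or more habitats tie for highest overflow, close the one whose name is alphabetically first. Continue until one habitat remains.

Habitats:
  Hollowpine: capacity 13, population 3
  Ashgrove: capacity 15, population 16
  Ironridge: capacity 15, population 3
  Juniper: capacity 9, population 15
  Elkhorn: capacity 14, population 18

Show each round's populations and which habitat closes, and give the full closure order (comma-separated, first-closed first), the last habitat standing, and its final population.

Round 1: Ashgrove=16 Elkhorn=18 Hollowpine=3 Ironridge=3 Juniper=15 → close Juniper (overflow 6)
  15÷4 = 3 each, +1 to first 3
Round 2: Ashgrove=20 Elkhorn=22 Hollowpine=7 Ironridge=6 → close Elkhorn (overflow 8)
  22÷3 = 7 each, +1 to first 1
Round 3: Ashgrove=28 Hollowpine=14 Ironridge=13 → close Ashgrove (overflow 13)
  28÷2 = 14 each, +1 to first 0
Round 4: Hollowpine=28 Ironridge=27 → close Hollowpine (overflow 15)
  28÷1 = 28 each, +1 to first 0

Closure order: Juniper, Elkhorn, Ashgrove, Hollowpine
Last habitat: Ironridge with 55 animals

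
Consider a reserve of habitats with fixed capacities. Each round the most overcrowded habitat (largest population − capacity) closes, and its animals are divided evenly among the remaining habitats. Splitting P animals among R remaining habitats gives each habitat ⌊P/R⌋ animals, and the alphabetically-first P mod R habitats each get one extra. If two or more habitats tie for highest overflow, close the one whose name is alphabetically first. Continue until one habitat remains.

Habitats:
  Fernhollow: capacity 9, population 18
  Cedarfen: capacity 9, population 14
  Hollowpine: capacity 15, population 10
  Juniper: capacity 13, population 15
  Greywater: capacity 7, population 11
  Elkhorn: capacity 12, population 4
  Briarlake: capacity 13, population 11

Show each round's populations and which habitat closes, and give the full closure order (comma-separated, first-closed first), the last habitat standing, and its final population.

Round 1: Briarlake=11 Cedarfen=14 Elkhorn=4 Fernhollow=18 Greywater=11 Hollowpine=10 Juniper=15 → close Fernhollow (overflow 9)
  18÷6 = 3 each, +1 to first 0
Round 2: Briarlake=14 Cedarfen=17 Elkhorn=7 Greywater=14 Hollowpine=13 Juniper=18 → close Cedarfen (overflow 8)
  17÷5 = 3 each, +1 to first 2
Round 3: Briarlake=18 Elkhorn=11 Greywater=17 Hollowpine=16 Juniper=21 → close Greywater (overflow 10)
  17÷4 = 4 each, +1 to first 1
Round 4: Briarlake=23 Elkhorn=15 Hollowpine=20 Juniper=25 → close Juniper (overflow 12)
  25÷3 = 8 each, +1 to first 1
Round 5: Briarlake=32 Elkhorn=23 Hollowpine=28 → close Briarlake (overflow 19)
  32÷2 = 16 each, +1 to first 0
Round 6: Elkhorn=39 Hollowpine=44 → close Hollowpine (overflow 29)
  44÷1 = 44 each, +1 to first 0

Closure order: Fernhollow, Cedarfen, Greywater, Juniper, Briarlake, Hollowpine
Last habitat: Elkhorn with 83 animals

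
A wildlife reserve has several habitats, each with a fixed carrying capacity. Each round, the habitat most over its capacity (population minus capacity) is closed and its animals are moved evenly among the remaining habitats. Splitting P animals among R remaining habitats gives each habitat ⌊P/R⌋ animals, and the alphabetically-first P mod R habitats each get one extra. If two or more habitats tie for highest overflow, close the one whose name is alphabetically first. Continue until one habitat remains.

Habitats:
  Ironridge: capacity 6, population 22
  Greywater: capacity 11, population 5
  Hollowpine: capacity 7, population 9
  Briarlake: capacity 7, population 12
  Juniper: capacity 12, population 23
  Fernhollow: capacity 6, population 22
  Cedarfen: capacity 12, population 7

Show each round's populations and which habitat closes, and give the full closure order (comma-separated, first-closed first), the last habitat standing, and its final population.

Round 1: Briarlake=12 Cedarfen=7 Fernhollow=22 Greywater=5 Hollowpine=9 Ironridge=22 Juniper=23 → close Fernhollow (overflow 16)
  22÷6 = 3 each, +1 to first 4
Round 2: Briarlake=16 Cedarfen=11 Greywater=9 Hollowpine=13 Ironridge=25 Juniper=26 → close Ironridge (overflow 19)
  25÷5 = 5 each, +1 to first 0
Round 3: Briarlake=21 Cedarfen=16 Greywater=14 Hollowpine=18 Juniper=31 → close Juniper (overflow 19)
  31÷4 = 7 each, +1 to first 3
Round 4: Briarlake=29 Cedarfen=24 Greywater=22 Hollowpine=25 → close Briarlake (overflow 22)
  29÷3 = 9 each, +1 to first 2
Round 5: Cedarfen=34 Greywater=32 Hollowpine=34 → close Hollowpine (overflow 27)
  34÷2 = 17 each, +1 to first 0
Round 6: Cedarfen=51 Greywater=49 → close Cedarfen (overflow 39)
  51÷1 = 51 each, +1 to first 0

Closure order: Fernhollow, Ironridge, Juniper, Briarlake, Hollowpine, Cedarfen
Last habitat: Greywater with 100 animals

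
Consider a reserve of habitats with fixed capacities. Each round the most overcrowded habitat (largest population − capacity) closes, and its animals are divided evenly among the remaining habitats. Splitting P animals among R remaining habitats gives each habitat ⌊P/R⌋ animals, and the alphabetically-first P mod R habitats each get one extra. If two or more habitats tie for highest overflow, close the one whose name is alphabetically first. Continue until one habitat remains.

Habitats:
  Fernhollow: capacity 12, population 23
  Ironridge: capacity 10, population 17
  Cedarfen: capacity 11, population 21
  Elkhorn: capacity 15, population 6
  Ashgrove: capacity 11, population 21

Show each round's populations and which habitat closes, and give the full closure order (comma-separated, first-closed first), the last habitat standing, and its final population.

Closure order: Fernhollow, Ashgrove, Cedarfen, Ironridge
Last habitat: Elkhorn with 88 animals

Round 1: Ashgrove=21 Cedarfen=21 Elkhorn=6 Fernhollow=23 Ironridge=17 → close Fernhollow (overflow 11)
  23÷4 = 5 each, +1 to first 3
Round 2: Ashgrove=27 Cedarfen=27 Elkhorn=12 Ironridge=22 → close Ashgrove (overflow 16)
  27÷3 = 9 each, +1 to first 0
Round 3: Cedarfen=36 Elkhorn=21 Ironridge=31 → close Cedarfen (overflow 25)
  36÷2 = 18 each, +1 to first 0
Round 4: Elkhorn=39 Ironridge=49 → close Ironridge (overflow 39)
  49÷1 = 49 each, +1 to first 0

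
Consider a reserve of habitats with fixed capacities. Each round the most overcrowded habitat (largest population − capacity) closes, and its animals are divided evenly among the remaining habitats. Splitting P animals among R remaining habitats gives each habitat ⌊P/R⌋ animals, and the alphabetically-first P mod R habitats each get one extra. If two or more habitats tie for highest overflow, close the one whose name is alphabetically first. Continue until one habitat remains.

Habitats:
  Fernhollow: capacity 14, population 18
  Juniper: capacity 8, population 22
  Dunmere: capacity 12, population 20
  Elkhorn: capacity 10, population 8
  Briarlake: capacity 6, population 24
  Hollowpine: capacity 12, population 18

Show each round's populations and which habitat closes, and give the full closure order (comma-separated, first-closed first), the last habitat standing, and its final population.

Round 1: Briarlake=24 Dunmere=20 Elkhorn=8 Fernhollow=18 Hollowpine=18 Juniper=22 → close Briarlake (overflow 18)
  24÷5 = 4 each, +1 to first 4
Round 2: Dunmere=25 Elkhorn=13 Fernhollow=23 Hollowpine=23 Juniper=26 → close Juniper (overflow 18)
  26÷4 = 6 each, +1 to first 2
Round 3: Dunmere=32 Elkhorn=20 Fernhollow=29 Hollowpine=29 → close Dunmere (overflow 20)
  32÷3 = 10 each, +1 to first 2
Round 4: Elkhorn=31 Fernhollow=40 Hollowpine=39 → close Hollowpine (overflow 27)
  39÷2 = 19 each, +1 to first 1
Round 5: Elkhorn=51 Fernhollow=59 → close Fernhollow (overflow 45)
  59÷1 = 59 each, +1 to first 0

Closure order: Briarlake, Juniper, Dunmere, Hollowpine, Fernhollow
Last habitat: Elkhorn with 110 animals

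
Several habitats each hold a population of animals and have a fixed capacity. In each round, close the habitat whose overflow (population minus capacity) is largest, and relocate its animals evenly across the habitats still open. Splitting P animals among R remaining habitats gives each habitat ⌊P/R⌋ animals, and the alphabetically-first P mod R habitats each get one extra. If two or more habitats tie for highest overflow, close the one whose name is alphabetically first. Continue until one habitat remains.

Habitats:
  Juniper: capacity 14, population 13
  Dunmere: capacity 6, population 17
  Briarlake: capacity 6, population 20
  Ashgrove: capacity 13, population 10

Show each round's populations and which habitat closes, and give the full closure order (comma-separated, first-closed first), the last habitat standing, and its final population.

Closure order: Briarlake, Dunmere, Juniper
Last habitat: Ashgrove with 60 animals

Round 1: Ashgrove=10 Briarlake=20 Dunmere=17 Juniper=13 → close Briarlake (overflow 14)
  20÷3 = 6 each, +1 to first 2
Round 2: Ashgrove=17 Dunmere=24 Juniper=19 → close Dunmere (overflow 18)
  24÷2 = 12 each, +1 to first 0
Round 3: Ashgrove=29 Juniper=31 → close Juniper (overflow 17)
  31÷1 = 31 each, +1 to first 0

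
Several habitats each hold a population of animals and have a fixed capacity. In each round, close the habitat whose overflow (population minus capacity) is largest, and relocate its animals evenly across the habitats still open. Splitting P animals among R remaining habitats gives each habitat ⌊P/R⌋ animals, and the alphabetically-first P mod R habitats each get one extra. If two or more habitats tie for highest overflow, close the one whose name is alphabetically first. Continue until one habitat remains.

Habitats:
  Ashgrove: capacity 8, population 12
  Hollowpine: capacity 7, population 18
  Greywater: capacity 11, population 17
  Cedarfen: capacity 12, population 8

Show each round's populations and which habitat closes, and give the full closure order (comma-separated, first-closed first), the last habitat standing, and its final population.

Round 1: Ashgrove=12 Cedarfen=8 Greywater=17 Hollowpine=18 → close Hollowpine (overflow 11)
  18÷3 = 6 each, +1 to first 0
Round 2: Ashgrove=18 Cedarfen=14 Greywater=23 → close Greywater (overflow 12)
  23÷2 = 11 each, +1 to first 1
Round 3: Ashgrove=30 Cedarfen=25 → close Ashgrove (overflow 22)
  30÷1 = 30 each, +1 to first 0

Closure order: Hollowpine, Greywater, Ashgrove
Last habitat: Cedarfen with 55 animals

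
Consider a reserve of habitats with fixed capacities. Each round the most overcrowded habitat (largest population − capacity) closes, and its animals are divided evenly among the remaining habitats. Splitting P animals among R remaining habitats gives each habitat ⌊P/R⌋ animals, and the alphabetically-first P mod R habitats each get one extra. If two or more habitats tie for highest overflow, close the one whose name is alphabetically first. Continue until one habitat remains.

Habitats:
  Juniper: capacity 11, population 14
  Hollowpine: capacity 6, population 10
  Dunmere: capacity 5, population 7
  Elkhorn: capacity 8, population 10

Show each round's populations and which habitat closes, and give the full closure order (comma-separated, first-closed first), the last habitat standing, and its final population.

Round 1: Dunmere=7 Elkhorn=10 Hollowpine=10 Juniper=14 → close Hollowpine (overflow 4)
  10÷3 = 3 each, +1 to first 1
Round 2: Dunmere=11 Elkhorn=13 Juniper=17 → close Dunmere (overflow 6)
  11÷2 = 5 each, +1 to first 1
Round 3: Elkhorn=19 Juniper=22 → close Elkhorn (overflow 11)
  19÷1 = 19 each, +1 to first 0

Closure order: Hollowpine, Dunmere, Elkhorn
Last habitat: Juniper with 41 animals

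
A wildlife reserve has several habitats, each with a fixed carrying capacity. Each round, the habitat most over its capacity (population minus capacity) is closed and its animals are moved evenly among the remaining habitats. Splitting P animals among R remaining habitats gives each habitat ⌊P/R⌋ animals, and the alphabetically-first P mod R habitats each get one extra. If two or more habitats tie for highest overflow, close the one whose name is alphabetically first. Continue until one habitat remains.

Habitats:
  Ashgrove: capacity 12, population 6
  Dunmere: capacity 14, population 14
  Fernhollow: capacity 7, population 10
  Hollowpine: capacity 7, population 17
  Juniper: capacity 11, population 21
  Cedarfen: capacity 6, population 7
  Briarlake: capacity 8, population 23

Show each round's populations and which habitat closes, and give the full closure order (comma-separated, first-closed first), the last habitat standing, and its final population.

Closure order: Briarlake, Hollowpine, Juniper, Fernhollow, Cedarfen, Dunmere
Last habitat: Ashgrove with 98 animals

Round 1: Ashgrove=6 Briarlake=23 Cedarfen=7 Dunmere=14 Fernhollow=10 Hollowpine=17 Juniper=21 → close Briarlake (overflow 15)
  23÷6 = 3 each, +1 to first 5
Round 2: Ashgrove=10 Cedarfen=11 Dunmere=18 Fernhollow=14 Hollowpine=21 Juniper=24 → close Hollowpine (overflow 14)
  21÷5 = 4 each, +1 to first 1
Round 3: Ashgrove=15 Cedarfen=15 Dunmere=22 Fernhollow=18 Juniper=28 → close Juniper (overflow 17)
  28÷4 = 7 each, +1 to first 0
Round 4: Ashgrove=22 Cedarfen=22 Dunmere=29 Fernhollow=25 → close Fernhollow (overflow 18)
  25÷3 = 8 each, +1 to first 1
Round 5: Ashgrove=31 Cedarfen=30 Dunmere=37 → close Cedarfen (overflow 24)
  30÷2 = 15 each, +1 to first 0
Round 6: Ashgrove=46 Dunmere=52 → close Dunmere (overflow 38)
  52÷1 = 52 each, +1 to first 0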